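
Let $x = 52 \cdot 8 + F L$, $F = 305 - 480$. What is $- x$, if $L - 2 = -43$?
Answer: $-7591$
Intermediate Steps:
$L = -41$ ($L = 2 - 43 = -41$)
$F = -175$
$x = 7591$ ($x = 52 \cdot 8 - -7175 = 416 + 7175 = 7591$)
$- x = \left(-1\right) 7591 = -7591$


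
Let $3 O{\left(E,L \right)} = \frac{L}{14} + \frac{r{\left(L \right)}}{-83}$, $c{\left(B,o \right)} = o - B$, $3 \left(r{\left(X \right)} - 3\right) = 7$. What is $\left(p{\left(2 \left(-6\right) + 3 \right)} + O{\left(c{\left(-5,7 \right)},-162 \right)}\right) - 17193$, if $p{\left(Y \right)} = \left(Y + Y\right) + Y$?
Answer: $- \frac{90063661}{5229} \approx -17224.0$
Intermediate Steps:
$r{\left(X \right)} = \frac{16}{3}$ ($r{\left(X \right)} = 3 + \frac{1}{3} \cdot 7 = 3 + \frac{7}{3} = \frac{16}{3}$)
$O{\left(E,L \right)} = - \frac{16}{747} + \frac{L}{42}$ ($O{\left(E,L \right)} = \frac{\frac{L}{14} + \frac{16}{3 \left(-83\right)}}{3} = \frac{L \frac{1}{14} + \frac{16}{3} \left(- \frac{1}{83}\right)}{3} = \frac{\frac{L}{14} - \frac{16}{249}}{3} = \frac{- \frac{16}{249} + \frac{L}{14}}{3} = - \frac{16}{747} + \frac{L}{42}$)
$p{\left(Y \right)} = 3 Y$ ($p{\left(Y \right)} = 2 Y + Y = 3 Y$)
$\left(p{\left(2 \left(-6\right) + 3 \right)} + O{\left(c{\left(-5,7 \right)},-162 \right)}\right) - 17193 = \left(3 \left(2 \left(-6\right) + 3\right) + \left(- \frac{16}{747} + \frac{1}{42} \left(-162\right)\right)\right) - 17193 = \left(3 \left(-12 + 3\right) - \frac{20281}{5229}\right) - 17193 = \left(3 \left(-9\right) - \frac{20281}{5229}\right) - 17193 = \left(-27 - \frac{20281}{5229}\right) - 17193 = - \frac{161464}{5229} - 17193 = - \frac{90063661}{5229}$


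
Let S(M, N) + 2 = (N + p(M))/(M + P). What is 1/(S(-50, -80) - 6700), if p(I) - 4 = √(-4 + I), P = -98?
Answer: -73394680/491853456227 + 222*I*√6/491853456227 ≈ -0.00014922 + 1.1056e-9*I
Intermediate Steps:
p(I) = 4 + √(-4 + I)
S(M, N) = -2 + (4 + N + √(-4 + M))/(-98 + M) (S(M, N) = -2 + (N + (4 + √(-4 + M)))/(M - 98) = -2 + (4 + N + √(-4 + M))/(-98 + M))
1/(S(-50, -80) - 6700) = 1/((200 - 80 + √(-4 - 50) - 2*(-50))/(-98 - 50) - 6700) = 1/((200 - 80 + √(-54) + 100)/(-148) - 6700) = 1/(-(200 - 80 + 3*I*√6 + 100)/148 - 6700) = 1/(-(220 + 3*I*√6)/148 - 6700) = 1/((-55/37 - 3*I*√6/148) - 6700) = 1/(-247955/37 - 3*I*√6/148)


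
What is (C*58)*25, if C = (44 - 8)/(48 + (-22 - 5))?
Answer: 17400/7 ≈ 2485.7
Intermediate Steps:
C = 12/7 (C = 36/(48 - 27) = 36/21 = 36*(1/21) = 12/7 ≈ 1.7143)
(C*58)*25 = ((12/7)*58)*25 = (696/7)*25 = 17400/7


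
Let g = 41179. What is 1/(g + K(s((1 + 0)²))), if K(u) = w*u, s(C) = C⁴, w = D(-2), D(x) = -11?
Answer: 1/41168 ≈ 2.4291e-5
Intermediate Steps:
w = -11
K(u) = -11*u
1/(g + K(s((1 + 0)²))) = 1/(41179 - 11*(1 + 0)⁸) = 1/(41179 - 11*(1²)⁴) = 1/(41179 - 11*1⁴) = 1/(41179 - 11*1) = 1/(41179 - 11) = 1/41168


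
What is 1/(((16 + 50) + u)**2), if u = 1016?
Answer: 1/1170724 ≈ 8.5417e-7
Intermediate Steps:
1/(((16 + 50) + u)**2) = 1/(((16 + 50) + 1016)**2) = 1/((66 + 1016)**2) = 1/(1082**2) = 1/1170724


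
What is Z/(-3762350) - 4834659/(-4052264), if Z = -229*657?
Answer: 9399677282121/7623017730200 ≈ 1.2331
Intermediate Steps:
Z = -150453
Z/(-3762350) - 4834659/(-4052264) = -150453/(-3762350) - 4834659/(-4052264) = -150453*(-1/3762350) - 4834659*(-1/4052264) = 150453/3762350 + 4834659/4052264 = 9399677282121/7623017730200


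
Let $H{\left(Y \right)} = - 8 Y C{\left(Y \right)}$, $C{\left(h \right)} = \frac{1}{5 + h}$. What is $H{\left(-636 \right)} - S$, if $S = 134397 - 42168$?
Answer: $- \frac{58201587}{631} \approx -92237.0$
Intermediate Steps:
$S = 92229$ ($S = 134397 - 42168 = 92229$)
$H{\left(Y \right)} = - \frac{8 Y}{5 + Y}$ ($H{\left(Y \right)} = \frac{\left(-8\right) Y}{5 + Y} = - \frac{8 Y}{5 + Y}$)
$H{\left(-636 \right)} - S = \left(-8\right) \left(-636\right) \frac{1}{5 - 636} - 92229 = \left(-8\right) \left(-636\right) \frac{1}{-631} - 92229 = \left(-8\right) \left(-636\right) \left(- \frac{1}{631}\right) - 92229 = - \frac{5088}{631} - 92229 = - \frac{58201587}{631}$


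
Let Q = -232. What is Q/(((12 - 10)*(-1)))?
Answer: 116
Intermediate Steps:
Q/(((12 - 10)*(-1))) = -232*(-1/(12 - 10)) = -232/(2*(-1)) = -232/(-2) = -232*(-½) = 116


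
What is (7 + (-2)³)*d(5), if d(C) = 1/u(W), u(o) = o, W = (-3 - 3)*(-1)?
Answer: -⅙ ≈ -0.16667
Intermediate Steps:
W = 6 (W = -6*(-1) = 6)
d(C) = ⅙ (d(C) = 1/6 = ⅙)
(7 + (-2)³)*d(5) = (7 + (-2)³)*(⅙) = (7 - 8)*(⅙) = -1*⅙ = -⅙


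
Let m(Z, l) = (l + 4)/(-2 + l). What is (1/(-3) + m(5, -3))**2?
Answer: 64/225 ≈ 0.28444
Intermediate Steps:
m(Z, l) = (4 + l)/(-2 + l)
(1/(-3) + m(5, -3))**2 = (1/(-3) + (4 - 3)/(-2 - 3))**2 = (-1/3 + 1/(-5))**2 = (-1/3 - 1/5*1)**2 = (-1/3 - 1/5)**2 = (-8/15)**2 = 64/225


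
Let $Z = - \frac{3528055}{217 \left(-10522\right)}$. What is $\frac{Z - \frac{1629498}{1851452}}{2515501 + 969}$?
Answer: $\frac{175714629338}{664878459686379785} \approx 2.6428 \cdot 10^{-7}$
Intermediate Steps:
$Z = \frac{3528055}{2283274}$ ($Z = - \frac{3528055}{-2283274} = \left(-3528055\right) \left(- \frac{1}{2283274}\right) = \frac{3528055}{2283274} \approx 1.5452$)
$\frac{Z - \frac{1629498}{1851452}}{2515501 + 969} = \frac{\frac{3528055}{2283274} - \frac{1629498}{1851452}}{2515501 + 969} = \frac{\frac{3528055}{2283274} - \frac{814749}{925726}}{2516470} = \left(\frac{3528055}{2283274} - \frac{814749}{925726}\right) \frac{1}{2516470} = \frac{351429258676}{528421526731} \cdot \frac{1}{2516470} = \frac{175714629338}{664878459686379785}$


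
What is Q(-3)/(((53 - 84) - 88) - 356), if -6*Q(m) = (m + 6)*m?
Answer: -3/950 ≈ -0.0031579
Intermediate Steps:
Q(m) = -m*(6 + m)/6 (Q(m) = -(m + 6)*m/6 = -(6 + m)*m/6 = -m*(6 + m)/6)
Q(-3)/(((53 - 84) - 88) - 356) = (-⅙*(-3)*(6 - 3))/(((53 - 84) - 88) - 356) = (-⅙*(-3)*3)/((-31 - 88) - 356) = 3/(2*(-119 - 356)) = (3/2)/(-475) = (3/2)*(-1/475) = -3/950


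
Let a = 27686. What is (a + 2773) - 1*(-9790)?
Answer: 40249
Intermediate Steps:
(a + 2773) - 1*(-9790) = (27686 + 2773) - 1*(-9790) = 30459 + 9790 = 40249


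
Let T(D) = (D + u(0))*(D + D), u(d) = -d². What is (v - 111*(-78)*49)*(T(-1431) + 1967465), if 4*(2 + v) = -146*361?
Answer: 4984545313349/2 ≈ 2.4923e+12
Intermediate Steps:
v = -26357/2 (v = -2 + (-146*361)/4 = -2 + (¼)*(-52706) = -2 - 26353/2 = -26357/2 ≈ -13179.)
T(D) = 2*D² (T(D) = (D - 1*0²)*(D + D) = (D - 1*0)*(2*D) = (D + 0)*(2*D) = D*(2*D) = 2*D²)
(v - 111*(-78)*49)*(T(-1431) + 1967465) = (-26357/2 - 111*(-78)*49)*(2*(-1431)² + 1967465) = (-26357/2 + 8658*49)*(2*2047761 + 1967465) = (-26357/2 + 424242)*(4095522 + 1967465) = (822127/2)*6062987 = 4984545313349/2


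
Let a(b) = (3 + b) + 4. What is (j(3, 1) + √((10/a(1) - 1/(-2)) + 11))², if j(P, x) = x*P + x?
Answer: (8 + √51)²/4 ≈ 57.316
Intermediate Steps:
a(b) = 7 + b
j(P, x) = x + P*x (j(P, x) = P*x + x = x + P*x)
(j(3, 1) + √((10/a(1) - 1/(-2)) + 11))² = (1*(1 + 3) + √((10/(7 + 1) - 1/(-2)) + 11))² = (1*4 + √((10/8 - 1*(-½)) + 11))² = (4 + √((10*(⅛) + ½) + 11))² = (4 + √((5/4 + ½) + 11))² = (4 + √(7/4 + 11))² = (4 + √(51/4))² = (4 + √51/2)²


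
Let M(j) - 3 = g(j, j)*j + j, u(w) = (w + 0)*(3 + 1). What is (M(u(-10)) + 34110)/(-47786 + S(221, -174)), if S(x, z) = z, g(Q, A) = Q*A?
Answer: 29927/47960 ≈ 0.62400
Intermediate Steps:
u(w) = 4*w (u(w) = w*4 = 4*w)
g(Q, A) = A*Q
M(j) = 3 + j + j³ (M(j) = 3 + ((j*j)*j + j) = 3 + (j²*j + j) = 3 + (j³ + j) = 3 + (j + j³) = 3 + j + j³)
(M(u(-10)) + 34110)/(-47786 + S(221, -174)) = ((3 + 4*(-10) + (4*(-10))³) + 34110)/(-47786 - 174) = ((3 - 40 + (-40)³) + 34110)/(-47960) = ((3 - 40 - 64000) + 34110)*(-1/47960) = (-64037 + 34110)*(-1/47960) = -29927*(-1/47960) = 29927/47960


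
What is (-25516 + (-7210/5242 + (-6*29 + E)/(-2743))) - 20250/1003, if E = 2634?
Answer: -184157111963119/7210971209 ≈ -25538.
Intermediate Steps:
(-25516 + (-7210/5242 + (-6*29 + E)/(-2743))) - 20250/1003 = (-25516 + (-7210/5242 + (-6*29 + 2634)/(-2743))) - 20250/1003 = (-25516 + (-7210*1/5242 + (-174 + 2634)*(-1/2743))) - 20250*1/1003 = (-25516 + (-3605/2621 + 2460*(-1/2743))) - 20250/1003 = (-25516 + (-3605/2621 - 2460/2743)) - 20250/1003 = (-25516 - 16336175/7189403) - 20250/1003 = -183461143123/7189403 - 20250/1003 = -184157111963119/7210971209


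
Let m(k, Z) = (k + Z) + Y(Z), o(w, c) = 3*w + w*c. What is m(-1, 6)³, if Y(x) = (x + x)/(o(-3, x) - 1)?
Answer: 32768/343 ≈ 95.534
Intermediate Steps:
o(w, c) = 3*w + c*w
Y(x) = 2*x/(-10 - 3*x) (Y(x) = (x + x)/(-3*(3 + x) - 1) = (2*x)/((-9 - 3*x) - 1) = (2*x)/(-10 - 3*x) = 2*x/(-10 - 3*x))
m(k, Z) = Z + k - 2*Z/(10 + 3*Z) (m(k, Z) = (k + Z) - 2*Z/(10 + 3*Z) = (Z + k) - 2*Z/(10 + 3*Z) = Z + k - 2*Z/(10 + 3*Z))
m(-1, 6)³ = ((-2*6 + (10 + 3*6)*(6 - 1))/(10 + 3*6))³ = ((-12 + (10 + 18)*5)/(10 + 18))³ = ((-12 + 28*5)/28)³ = ((-12 + 140)/28)³ = ((1/28)*128)³ = (32/7)³ = 32768/343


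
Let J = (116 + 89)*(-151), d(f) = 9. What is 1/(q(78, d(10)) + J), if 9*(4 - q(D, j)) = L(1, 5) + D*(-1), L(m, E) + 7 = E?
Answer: -9/278479 ≈ -3.2318e-5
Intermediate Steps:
L(m, E) = -7 + E
q(D, j) = 38/9 + D/9 (q(D, j) = 4 - ((-7 + 5) + D*(-1))/9 = 4 - (-2 - D)/9 = 4 + (2/9 + D/9) = 38/9 + D/9)
J = -30955 (J = 205*(-151) = -30955)
1/(q(78, d(10)) + J) = 1/((38/9 + (⅑)*78) - 30955) = 1/((38/9 + 26/3) - 30955) = 1/(116/9 - 30955) = 1/(-278479/9) = -9/278479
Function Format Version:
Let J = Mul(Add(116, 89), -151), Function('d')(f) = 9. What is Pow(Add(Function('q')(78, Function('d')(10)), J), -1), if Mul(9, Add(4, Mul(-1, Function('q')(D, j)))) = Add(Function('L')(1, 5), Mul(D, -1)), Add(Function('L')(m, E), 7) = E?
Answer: Rational(-9, 278479) ≈ -3.2318e-5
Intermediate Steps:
Function('L')(m, E) = Add(-7, E)
Function('q')(D, j) = Add(Rational(38, 9), Mul(Rational(1, 9), D)) (Function('q')(D, j) = Add(4, Mul(Rational(-1, 9), Add(Add(-7, 5), Mul(D, -1)))) = Add(4, Mul(Rational(-1, 9), Add(-2, Mul(-1, D)))) = Add(4, Add(Rational(2, 9), Mul(Rational(1, 9), D))) = Add(Rational(38, 9), Mul(Rational(1, 9), D)))
J = -30955 (J = Mul(205, -151) = -30955)
Pow(Add(Function('q')(78, Function('d')(10)), J), -1) = Pow(Add(Add(Rational(38, 9), Mul(Rational(1, 9), 78)), -30955), -1) = Pow(Add(Add(Rational(38, 9), Rational(26, 3)), -30955), -1) = Pow(Add(Rational(116, 9), -30955), -1) = Pow(Rational(-278479, 9), -1) = Rational(-9, 278479)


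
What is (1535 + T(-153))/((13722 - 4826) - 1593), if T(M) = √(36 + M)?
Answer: 1535/7303 + 3*I*√13/7303 ≈ 0.21019 + 0.0014811*I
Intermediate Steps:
(1535 + T(-153))/((13722 - 4826) - 1593) = (1535 + √(36 - 153))/((13722 - 4826) - 1593) = (1535 + √(-117))/(8896 - 1593) = (1535 + 3*I*√13)/7303 = (1535 + 3*I*√13)*(1/7303) = 1535/7303 + 3*I*√13/7303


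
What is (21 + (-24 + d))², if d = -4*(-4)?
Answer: 169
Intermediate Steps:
d = 16
(21 + (-24 + d))² = (21 + (-24 + 16))² = (21 - 8)² = 13² = 169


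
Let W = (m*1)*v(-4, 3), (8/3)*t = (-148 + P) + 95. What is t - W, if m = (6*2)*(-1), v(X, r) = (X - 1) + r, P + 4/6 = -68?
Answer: -557/8 ≈ -69.625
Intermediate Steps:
P = -206/3 (P = -⅔ - 68 = -206/3 ≈ -68.667)
v(X, r) = -1 + X + r (v(X, r) = (-1 + X) + r = -1 + X + r)
m = -12 (m = 12*(-1) = -12)
t = -365/8 (t = 3*((-148 - 206/3) + 95)/8 = 3*(-650/3 + 95)/8 = (3/8)*(-365/3) = -365/8 ≈ -45.625)
W = 24 (W = (-12*1)*(-1 - 4 + 3) = -12*(-2) = 24)
t - W = -365/8 - 1*24 = -365/8 - 24 = -557/8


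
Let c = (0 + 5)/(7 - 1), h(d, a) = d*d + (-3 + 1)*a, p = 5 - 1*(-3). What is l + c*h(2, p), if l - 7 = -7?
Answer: -10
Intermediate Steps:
p = 8 (p = 5 + 3 = 8)
l = 0 (l = 7 - 7 = 0)
h(d, a) = d² - 2*a
c = ⅚ (c = 5/6 = 5*(⅙) = ⅚ ≈ 0.83333)
l + c*h(2, p) = 0 + 5*(2² - 2*8)/6 = 0 + 5*(4 - 16)/6 = 0 + (⅚)*(-12) = 0 - 10 = -10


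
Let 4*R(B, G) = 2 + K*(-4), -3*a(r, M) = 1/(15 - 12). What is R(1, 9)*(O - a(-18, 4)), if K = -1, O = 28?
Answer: 253/6 ≈ 42.167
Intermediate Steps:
a(r, M) = -⅑ (a(r, M) = -1/(3*(15 - 12)) = -⅓/3 = -⅓*⅓ = -⅑)
R(B, G) = 3/2 (R(B, G) = (2 - 1*(-4))/4 = (2 + 4)/4 = (¼)*6 = 3/2)
R(1, 9)*(O - a(-18, 4)) = 3*(28 - 1*(-⅑))/2 = 3*(28 + ⅑)/2 = (3/2)*(253/9) = 253/6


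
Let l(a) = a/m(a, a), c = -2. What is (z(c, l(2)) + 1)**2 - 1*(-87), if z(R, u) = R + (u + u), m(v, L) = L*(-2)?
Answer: 91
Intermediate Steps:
m(v, L) = -2*L
l(a) = -1/2 (l(a) = a/((-2*a)) = a*(-1/(2*a)) = -1/2)
z(R, u) = R + 2*u
(z(c, l(2)) + 1)**2 - 1*(-87) = ((-2 + 2*(-1/2)) + 1)**2 - 1*(-87) = ((-2 - 1) + 1)**2 + 87 = (-3 + 1)**2 + 87 = (-2)**2 + 87 = 4 + 87 = 91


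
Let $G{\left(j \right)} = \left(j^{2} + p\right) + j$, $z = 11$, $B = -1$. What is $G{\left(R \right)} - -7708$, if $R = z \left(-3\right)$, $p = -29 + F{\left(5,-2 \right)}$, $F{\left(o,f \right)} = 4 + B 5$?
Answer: $8734$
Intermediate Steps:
$F{\left(o,f \right)} = -1$ ($F{\left(o,f \right)} = 4 - 5 = -1$)
$p = -30$ ($p = -29 - 1 = -30$)
$R = -33$ ($R = 11 \left(-3\right) = -33$)
$G{\left(j \right)} = -30 + j + j^{2}$ ($G{\left(j \right)} = \left(j^{2} - 30\right) + j = \left(-30 + j^{2}\right) + j = -30 + j + j^{2}$)
$G{\left(R \right)} - -7708 = \left(-30 - 33 + \left(-33\right)^{2}\right) - -7708 = \left(-30 - 33 + 1089\right) + 7708 = 1026 + 7708 = 8734$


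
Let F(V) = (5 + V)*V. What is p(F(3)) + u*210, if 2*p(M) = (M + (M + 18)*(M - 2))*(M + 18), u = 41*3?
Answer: 45738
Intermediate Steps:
F(V) = V*(5 + V)
u = 123
p(M) = (18 + M)*(M + (-2 + M)*(18 + M))/2 (p(M) = ((M + (M + 18)*(M - 2))*(M + 18))/2 = ((M + (18 + M)*(-2 + M))*(18 + M))/2 = ((M + (-2 + M)*(18 + M))*(18 + M))/2 = ((18 + M)*(M + (-2 + M)*(18 + M)))/2 = (18 + M)*(M + (-2 + M)*(18 + M))/2)
p(F(3)) + u*210 = (-324 + (3*(5 + 3))**3/2 + 135*(3*(5 + 3)) + 35*(3*(5 + 3))**2/2) + 123*210 = (-324 + (3*8)**3/2 + 135*(3*8) + 35*(3*8)**2/2) + 25830 = (-324 + (1/2)*24**3 + 135*24 + (35/2)*24**2) + 25830 = (-324 + (1/2)*13824 + 3240 + (35/2)*576) + 25830 = (-324 + 6912 + 3240 + 10080) + 25830 = 19908 + 25830 = 45738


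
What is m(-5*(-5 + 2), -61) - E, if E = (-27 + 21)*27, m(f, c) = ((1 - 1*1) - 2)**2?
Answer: 166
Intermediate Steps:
m(f, c) = 4 (m(f, c) = ((1 - 1) - 2)**2 = (0 - 2)**2 = (-2)**2 = 4)
E = -162 (E = -6*27 = -162)
m(-5*(-5 + 2), -61) - E = 4 - 1*(-162) = 4 + 162 = 166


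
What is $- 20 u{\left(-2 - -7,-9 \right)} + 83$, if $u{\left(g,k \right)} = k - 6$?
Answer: $383$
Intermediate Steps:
$u{\left(g,k \right)} = -6 + k$ ($u{\left(g,k \right)} = k - 6 = -6 + k$)
$- 20 u{\left(-2 - -7,-9 \right)} + 83 = - 20 \left(-6 - 9\right) + 83 = \left(-20\right) \left(-15\right) + 83 = 300 + 83 = 383$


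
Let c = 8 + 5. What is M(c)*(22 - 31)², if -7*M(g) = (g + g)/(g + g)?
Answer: -81/7 ≈ -11.571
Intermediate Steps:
c = 13
M(g) = -⅐ (M(g) = -(g + g)/(7*(g + g)) = -2*g/(7*(2*g)) = -2*g*1/(2*g)/7 = -⅐*1 = -⅐)
M(c)*(22 - 31)² = -(22 - 31)²/7 = -⅐*(-9)² = -⅐*81 = -81/7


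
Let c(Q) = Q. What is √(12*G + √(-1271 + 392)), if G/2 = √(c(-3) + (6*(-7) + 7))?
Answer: √I*√(√879 + 24*√38) ≈ 9.4232 + 9.4232*I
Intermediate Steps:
G = 2*I*√38 (G = 2*√(-3 + (6*(-7) + 7)) = 2*√(-3 + (-42 + 7)) = 2*√(-3 - 35) = 2*√(-38) = 2*(I*√38) = 2*I*√38 ≈ 12.329*I)
√(12*G + √(-1271 + 392)) = √(12*(2*I*√38) + √(-1271 + 392)) = √(24*I*√38 + √(-879)) = √(24*I*√38 + I*√879) = √(I*√879 + 24*I*√38)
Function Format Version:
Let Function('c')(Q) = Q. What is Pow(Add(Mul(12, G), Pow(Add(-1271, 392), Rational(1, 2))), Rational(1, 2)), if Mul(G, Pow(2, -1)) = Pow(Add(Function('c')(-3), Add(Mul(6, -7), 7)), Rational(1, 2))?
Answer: Mul(Pow(I, Rational(1, 2)), Pow(Add(Pow(879, Rational(1, 2)), Mul(24, Pow(38, Rational(1, 2)))), Rational(1, 2))) ≈ Add(9.4232, Mul(9.4232, I))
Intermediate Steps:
G = Mul(2, I, Pow(38, Rational(1, 2))) (G = Mul(2, Pow(Add(-3, Add(Mul(6, -7), 7)), Rational(1, 2))) = Mul(2, Pow(Add(-3, Add(-42, 7)), Rational(1, 2))) = Mul(2, Pow(Add(-3, -35), Rational(1, 2))) = Mul(2, Pow(-38, Rational(1, 2))) = Mul(2, Mul(I, Pow(38, Rational(1, 2)))) = Mul(2, I, Pow(38, Rational(1, 2))) ≈ Mul(12.329, I))
Pow(Add(Mul(12, G), Pow(Add(-1271, 392), Rational(1, 2))), Rational(1, 2)) = Pow(Add(Mul(12, Mul(2, I, Pow(38, Rational(1, 2)))), Pow(Add(-1271, 392), Rational(1, 2))), Rational(1, 2)) = Pow(Add(Mul(24, I, Pow(38, Rational(1, 2))), Pow(-879, Rational(1, 2))), Rational(1, 2)) = Pow(Add(Mul(24, I, Pow(38, Rational(1, 2))), Mul(I, Pow(879, Rational(1, 2)))), Rational(1, 2)) = Pow(Add(Mul(I, Pow(879, Rational(1, 2))), Mul(24, I, Pow(38, Rational(1, 2)))), Rational(1, 2))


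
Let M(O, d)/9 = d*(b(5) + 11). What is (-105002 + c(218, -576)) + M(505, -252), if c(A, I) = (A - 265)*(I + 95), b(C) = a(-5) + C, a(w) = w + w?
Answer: -96003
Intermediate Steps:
a(w) = 2*w
b(C) = -10 + C (b(C) = 2*(-5) + C = -10 + C)
M(O, d) = 54*d (M(O, d) = 9*(d*((-10 + 5) + 11)) = 9*(d*(-5 + 11)) = 9*(d*6) = 9*(6*d) = 54*d)
c(A, I) = (-265 + A)*(95 + I)
(-105002 + c(218, -576)) + M(505, -252) = (-105002 + (-25175 - 265*(-576) + 95*218 + 218*(-576))) + 54*(-252) = (-105002 + (-25175 + 152640 + 20710 - 125568)) - 13608 = (-105002 + 22607) - 13608 = -82395 - 13608 = -96003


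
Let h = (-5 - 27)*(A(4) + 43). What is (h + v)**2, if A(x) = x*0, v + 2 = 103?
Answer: 1625625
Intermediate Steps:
v = 101 (v = -2 + 103 = 101)
A(x) = 0
h = -1376 (h = (-5 - 27)*(0 + 43) = -32*43 = -1376)
(h + v)**2 = (-1376 + 101)**2 = (-1275)**2 = 1625625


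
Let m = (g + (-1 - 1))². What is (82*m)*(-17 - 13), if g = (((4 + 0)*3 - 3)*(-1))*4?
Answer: -3552240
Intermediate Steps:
g = -36 (g = ((4*3 - 3)*(-1))*4 = ((12 - 3)*(-1))*4 = (9*(-1))*4 = -9*4 = -36)
m = 1444 (m = (-36 + (-1 - 1))² = (-36 - 2)² = (-38)² = 1444)
(82*m)*(-17 - 13) = (82*1444)*(-17 - 13) = 118408*(-30) = -3552240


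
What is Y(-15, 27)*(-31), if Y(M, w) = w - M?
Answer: -1302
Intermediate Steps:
Y(-15, 27)*(-31) = (27 - 1*(-15))*(-31) = (27 + 15)*(-31) = 42*(-31) = -1302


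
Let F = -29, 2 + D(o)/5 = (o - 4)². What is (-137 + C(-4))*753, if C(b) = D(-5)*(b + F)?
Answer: -9918516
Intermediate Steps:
D(o) = -10 + 5*(-4 + o)² (D(o) = -10 + 5*(o - 4)² = -10 + 5*(-4 + o)²)
C(b) = -11455 + 395*b (C(b) = (-10 + 5*(-4 - 5)²)*(b - 29) = (-10 + 5*(-9)²)*(-29 + b) = (-10 + 5*81)*(-29 + b) = (-10 + 405)*(-29 + b) = 395*(-29 + b) = -11455 + 395*b)
(-137 + C(-4))*753 = (-137 + (-11455 + 395*(-4)))*753 = (-137 + (-11455 - 1580))*753 = (-137 - 13035)*753 = -13172*753 = -9918516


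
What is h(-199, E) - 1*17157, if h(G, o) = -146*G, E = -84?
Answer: 11897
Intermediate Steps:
h(-199, E) - 1*17157 = -146*(-199) - 1*17157 = 29054 - 17157 = 11897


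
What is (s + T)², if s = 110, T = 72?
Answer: 33124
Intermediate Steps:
(s + T)² = (110 + 72)² = 182² = 33124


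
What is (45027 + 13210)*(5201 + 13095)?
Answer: 1065504152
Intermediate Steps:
(45027 + 13210)*(5201 + 13095) = 58237*18296 = 1065504152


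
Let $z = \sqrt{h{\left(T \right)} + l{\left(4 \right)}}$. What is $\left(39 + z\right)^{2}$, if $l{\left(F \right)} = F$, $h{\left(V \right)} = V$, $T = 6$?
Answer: $\left(39 + \sqrt{10}\right)^{2} \approx 1777.7$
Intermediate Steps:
$z = \sqrt{10}$ ($z = \sqrt{6 + 4} = \sqrt{10} \approx 3.1623$)
$\left(39 + z\right)^{2} = \left(39 + \sqrt{10}\right)^{2}$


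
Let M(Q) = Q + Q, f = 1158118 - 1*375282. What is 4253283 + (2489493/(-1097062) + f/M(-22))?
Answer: 51112534408625/12067682 ≈ 4.2355e+6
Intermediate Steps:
f = 782836 (f = 1158118 - 375282 = 782836)
M(Q) = 2*Q
4253283 + (2489493/(-1097062) + f/M(-22)) = 4253283 + (2489493/(-1097062) + 782836/((2*(-22)))) = 4253283 + (2489493*(-1/1097062) + 782836/(-44)) = 4253283 + (-2489493/1097062 + 782836*(-1/44)) = 4253283 + (-2489493/1097062 - 195709/11) = 4253283 - 214732291381/12067682 = 51112534408625/12067682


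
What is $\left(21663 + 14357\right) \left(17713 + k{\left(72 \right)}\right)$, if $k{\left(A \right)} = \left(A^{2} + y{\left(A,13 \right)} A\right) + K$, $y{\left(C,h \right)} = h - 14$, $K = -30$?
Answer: $821075900$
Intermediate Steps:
$y{\left(C,h \right)} = -14 + h$
$k{\left(A \right)} = -30 + A^{2} - A$ ($k{\left(A \right)} = \left(A^{2} + \left(-14 + 13\right) A\right) - 30 = \left(A^{2} - A\right) - 30 = -30 + A^{2} - A$)
$\left(21663 + 14357\right) \left(17713 + k{\left(72 \right)}\right) = \left(21663 + 14357\right) \left(17713 - \left(102 - 5184\right)\right) = 36020 \left(17713 - -5082\right) = 36020 \left(17713 + 5082\right) = 36020 \cdot 22795 = 821075900$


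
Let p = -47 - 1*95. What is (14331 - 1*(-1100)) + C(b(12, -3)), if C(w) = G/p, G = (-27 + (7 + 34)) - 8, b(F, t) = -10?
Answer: 1095598/71 ≈ 15431.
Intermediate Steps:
G = 6 (G = (-27 + 41) - 8 = 14 - 8 = 6)
p = -142 (p = -47 - 95 = -142)
C(w) = -3/71 (C(w) = 6/(-142) = 6*(-1/142) = -3/71)
(14331 - 1*(-1100)) + C(b(12, -3)) = (14331 - 1*(-1100)) - 3/71 = (14331 + 1100) - 3/71 = 15431 - 3/71 = 1095598/71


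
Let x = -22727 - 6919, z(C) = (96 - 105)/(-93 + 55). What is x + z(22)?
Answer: -1126539/38 ≈ -29646.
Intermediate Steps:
z(C) = 9/38 (z(C) = -9/(-38) = -9*(-1/38) = 9/38)
x = -29646
x + z(22) = -29646 + 9/38 = -1126539/38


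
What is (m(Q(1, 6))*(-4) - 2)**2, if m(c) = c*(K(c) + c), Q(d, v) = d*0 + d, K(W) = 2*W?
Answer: 196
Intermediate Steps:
Q(d, v) = d (Q(d, v) = 0 + d = d)
m(c) = 3*c**2 (m(c) = c*(2*c + c) = c*(3*c) = 3*c**2)
(m(Q(1, 6))*(-4) - 2)**2 = ((3*1**2)*(-4) - 2)**2 = ((3*1)*(-4) - 2)**2 = (3*(-4) - 2)**2 = (-12 - 2)**2 = (-14)**2 = 196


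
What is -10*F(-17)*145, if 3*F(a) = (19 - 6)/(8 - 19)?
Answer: 18850/33 ≈ 571.21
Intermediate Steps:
F(a) = -13/33 (F(a) = ((19 - 6)/(8 - 19))/3 = (13/(-11))/3 = (13*(-1/11))/3 = (1/3)*(-13/11) = -13/33)
-10*F(-17)*145 = -10*(-13/33)*145 = (130/33)*145 = 18850/33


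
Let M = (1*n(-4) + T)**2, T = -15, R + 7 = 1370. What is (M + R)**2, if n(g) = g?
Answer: 2972176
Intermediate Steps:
R = 1363 (R = -7 + 1370 = 1363)
M = 361 (M = (1*(-4) - 15)**2 = (-4 - 15)**2 = (-19)**2 = 361)
(M + R)**2 = (361 + 1363)**2 = 1724**2 = 2972176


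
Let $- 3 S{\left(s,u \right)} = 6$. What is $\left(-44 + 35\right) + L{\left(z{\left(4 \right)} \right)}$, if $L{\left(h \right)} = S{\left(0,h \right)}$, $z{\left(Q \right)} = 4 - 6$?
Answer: $-11$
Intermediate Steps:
$z{\left(Q \right)} = -2$ ($z{\left(Q \right)} = 4 - 6 = -2$)
$S{\left(s,u \right)} = -2$ ($S{\left(s,u \right)} = \left(- \frac{1}{3}\right) 6 = -2$)
$L{\left(h \right)} = -2$
$\left(-44 + 35\right) + L{\left(z{\left(4 \right)} \right)} = \left(-44 + 35\right) - 2 = -9 - 2 = -11$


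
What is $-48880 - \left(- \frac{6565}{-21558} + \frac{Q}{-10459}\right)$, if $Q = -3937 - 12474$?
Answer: $- \frac{11021646415033}{225475122} \approx -48882.0$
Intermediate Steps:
$Q = -16411$
$-48880 - \left(- \frac{6565}{-21558} + \frac{Q}{-10459}\right) = -48880 - \left(- \frac{6565}{-21558} - \frac{16411}{-10459}\right) = -48880 - \left(\left(-6565\right) \left(- \frac{1}{21558}\right) - - \frac{16411}{10459}\right) = -48880 - \left(\frac{6565}{21558} + \frac{16411}{10459}\right) = -48880 - \frac{422451673}{225475122} = - \frac{11021646415033}{225475122}$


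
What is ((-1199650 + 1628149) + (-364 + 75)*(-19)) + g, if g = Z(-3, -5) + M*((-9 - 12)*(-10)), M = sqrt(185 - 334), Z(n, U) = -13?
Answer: 433977 + 210*I*sqrt(149) ≈ 4.3398e+5 + 2563.4*I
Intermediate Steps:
M = I*sqrt(149) (M = sqrt(-149) = I*sqrt(149) ≈ 12.207*I)
g = -13 + 210*I*sqrt(149) (g = -13 + (I*sqrt(149))*((-9 - 12)*(-10)) = -13 + (I*sqrt(149))*(-21*(-10)) = -13 + (I*sqrt(149))*210 = -13 + 210*I*sqrt(149) ≈ -13.0 + 2563.4*I)
((-1199650 + 1628149) + (-364 + 75)*(-19)) + g = ((-1199650 + 1628149) + (-364 + 75)*(-19)) + (-13 + 210*I*sqrt(149)) = (428499 - 289*(-19)) + (-13 + 210*I*sqrt(149)) = (428499 + 5491) + (-13 + 210*I*sqrt(149)) = 433990 + (-13 + 210*I*sqrt(149)) = 433977 + 210*I*sqrt(149)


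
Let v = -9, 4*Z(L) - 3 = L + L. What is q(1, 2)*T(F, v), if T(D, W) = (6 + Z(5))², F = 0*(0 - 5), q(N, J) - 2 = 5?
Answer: 9583/16 ≈ 598.94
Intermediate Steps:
Z(L) = ¾ + L/2 (Z(L) = ¾ + (L + L)/4 = ¾ + (2*L)/4 = ¾ + L/2)
q(N, J) = 7 (q(N, J) = 2 + 5 = 7)
F = 0 (F = 0*(-5) = 0)
T(D, W) = 1369/16 (T(D, W) = (6 + (¾ + (½)*5))² = (6 + (¾ + 5/2))² = (6 + 13/4)² = (37/4)² = 1369/16)
q(1, 2)*T(F, v) = 7*(1369/16) = 9583/16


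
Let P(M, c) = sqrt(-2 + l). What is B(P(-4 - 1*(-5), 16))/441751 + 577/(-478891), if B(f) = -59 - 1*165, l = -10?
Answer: -362161911/211550578141 ≈ -0.0017119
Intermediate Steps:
P(M, c) = 2*I*sqrt(3) (P(M, c) = sqrt(-2 - 10) = sqrt(-12) = 2*I*sqrt(3))
B(f) = -224 (B(f) = -59 - 165 = -224)
B(P(-4 - 1*(-5), 16))/441751 + 577/(-478891) = -224/441751 + 577/(-478891) = -224*1/441751 + 577*(-1/478891) = -224/441751 - 577/478891 = -362161911/211550578141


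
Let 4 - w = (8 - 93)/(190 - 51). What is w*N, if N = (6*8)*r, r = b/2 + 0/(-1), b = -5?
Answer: -76920/139 ≈ -553.38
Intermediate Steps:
r = -5/2 (r = -5/2 + 0/(-1) = -5*1/2 + 0*(-1) = -5/2 + 0 = -5/2 ≈ -2.5000)
w = 641/139 (w = 4 - (8 - 93)/(190 - 51) = 4 - (-85)/139 = 4 - 1*(-85/139) = 4 + 85/139 = 641/139 ≈ 4.6115)
N = -120 (N = (6*8)*(-5/2) = 48*(-5/2) = -120)
w*N = (641/139)*(-120) = -76920/139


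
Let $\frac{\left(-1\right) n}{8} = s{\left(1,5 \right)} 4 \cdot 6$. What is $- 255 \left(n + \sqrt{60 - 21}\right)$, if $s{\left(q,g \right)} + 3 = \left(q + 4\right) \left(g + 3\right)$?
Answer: $1811520 - 255 \sqrt{39} \approx 1.8099 \cdot 10^{6}$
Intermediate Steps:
$s{\left(q,g \right)} = -3 + \left(3 + g\right) \left(4 + q\right)$ ($s{\left(q,g \right)} = -3 + \left(q + 4\right) \left(g + 3\right) = -3 + \left(4 + q\right) \left(3 + g\right) = -3 + \left(3 + g\right) \left(4 + q\right)$)
$n = -7104$ ($n = - 8 \left(9 + 3 \cdot 1 + 4 \cdot 5 + 5 \cdot 1\right) 4 \cdot 6 = - 8 \left(9 + 3 + 20 + 5\right) 4 \cdot 6 = - 8 \cdot 37 \cdot 4 \cdot 6 = - 8 \cdot 148 \cdot 6 = \left(-8\right) 888 = -7104$)
$- 255 \left(n + \sqrt{60 - 21}\right) = - 255 \left(-7104 + \sqrt{60 - 21}\right) = - 255 \left(-7104 + \sqrt{39}\right) = 1811520 - 255 \sqrt{39}$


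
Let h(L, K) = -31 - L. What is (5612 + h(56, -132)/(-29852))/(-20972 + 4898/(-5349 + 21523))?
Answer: -1354811155457/5062842928980 ≈ -0.26760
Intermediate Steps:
(5612 + h(56, -132)/(-29852))/(-20972 + 4898/(-5349 + 21523)) = (5612 + (-31 - 1*56)/(-29852))/(-20972 + 4898/(-5349 + 21523)) = (5612 + (-31 - 56)*(-1/29852))/(-20972 + 4898/16174) = (5612 - 87*(-1/29852))/(-20972 + 4898*(1/16174)) = (5612 + 87/29852)/(-20972 + 2449/8087) = 167529511/(29852*(-169598115/8087)) = (167529511/29852)*(-8087/169598115) = -1354811155457/5062842928980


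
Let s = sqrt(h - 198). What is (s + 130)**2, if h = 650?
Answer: 17352 + 520*sqrt(113) ≈ 22880.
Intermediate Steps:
s = 2*sqrt(113) (s = sqrt(650 - 198) = sqrt(452) = 2*sqrt(113) ≈ 21.260)
(s + 130)**2 = (2*sqrt(113) + 130)**2 = (130 + 2*sqrt(113))**2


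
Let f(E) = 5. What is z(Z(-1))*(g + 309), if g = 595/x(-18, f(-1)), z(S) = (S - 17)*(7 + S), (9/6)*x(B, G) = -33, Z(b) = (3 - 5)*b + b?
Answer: -396992/11 ≈ -36090.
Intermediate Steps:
Z(b) = -b (Z(b) = -2*b + b = -b)
x(B, G) = -22 (x(B, G) = (2/3)*(-33) = -22)
z(S) = (-17 + S)*(7 + S)
g = -595/22 (g = 595/(-22) = 595*(-1/22) = -595/22 ≈ -27.045)
z(Z(-1))*(g + 309) = (-119 + (-1*(-1))**2 - (-10)*(-1))*(-595/22 + 309) = (-119 + 1**2 - 10*1)*(6203/22) = (-119 + 1 - 10)*(6203/22) = -128*6203/22 = -396992/11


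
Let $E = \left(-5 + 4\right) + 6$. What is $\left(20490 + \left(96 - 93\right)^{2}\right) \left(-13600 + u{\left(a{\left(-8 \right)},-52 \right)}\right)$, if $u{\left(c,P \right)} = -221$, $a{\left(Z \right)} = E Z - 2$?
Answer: $-283316679$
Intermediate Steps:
$E = 5$ ($E = -1 + 6 = 5$)
$a{\left(Z \right)} = -2 + 5 Z$ ($a{\left(Z \right)} = 5 Z - 2 = -2 + 5 Z$)
$\left(20490 + \left(96 - 93\right)^{2}\right) \left(-13600 + u{\left(a{\left(-8 \right)},-52 \right)}\right) = \left(20490 + \left(96 - 93\right)^{2}\right) \left(-13600 - 221\right) = \left(20490 + 3^{2}\right) \left(-13821\right) = \left(20490 + 9\right) \left(-13821\right) = 20499 \left(-13821\right) = -283316679$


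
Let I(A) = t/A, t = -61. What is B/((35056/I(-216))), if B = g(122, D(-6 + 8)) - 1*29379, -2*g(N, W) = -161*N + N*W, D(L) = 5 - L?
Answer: -1204201/7572096 ≈ -0.15903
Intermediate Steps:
I(A) = -61/A
g(N, W) = 161*N/2 - N*W/2 (g(N, W) = -(-161*N + N*W)/2 = 161*N/2 - N*W/2)
B = -19741 (B = (1/2)*122*(161 - (5 - (-6 + 8))) - 1*29379 = (1/2)*122*(161 - (5 - 1*2)) - 29379 = (1/2)*122*(161 - (5 - 2)) - 29379 = (1/2)*122*(161 - 1*3) - 29379 = (1/2)*122*(161 - 3) - 29379 = (1/2)*122*158 - 29379 = 9638 - 29379 = -19741)
B/((35056/I(-216))) = -19741/(35056/((-61/(-216)))) = -19741/(35056/((-61*(-1/216)))) = -19741/(35056/(61/216)) = -19741/(35056*(216/61)) = -19741/7572096/61 = -19741*61/7572096 = -1204201/7572096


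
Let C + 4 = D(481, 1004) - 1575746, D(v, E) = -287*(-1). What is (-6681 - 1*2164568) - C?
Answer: -595786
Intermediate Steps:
D(v, E) = 287
C = -1575463 (C = -4 + (287 - 1575746) = -4 - 1575459 = -1575463)
(-6681 - 1*2164568) - C = (-6681 - 1*2164568) - 1*(-1575463) = (-6681 - 2164568) + 1575463 = -2171249 + 1575463 = -595786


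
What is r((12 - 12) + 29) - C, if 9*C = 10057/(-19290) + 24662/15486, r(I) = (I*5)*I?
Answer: 628051409279/149362470 ≈ 4204.9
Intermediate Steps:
r(I) = 5*I² (r(I) = (5*I)*I = 5*I²)
C = 17777071/149362470 (C = (10057/(-19290) + 24662/15486)/9 = (10057*(-1/19290) + 24662*(1/15486))/9 = (-10057/19290 + 12331/7743)/9 = (⅑)*(17777071/16595830) = 17777071/149362470 ≈ 0.11902)
r((12 - 12) + 29) - C = 5*((12 - 12) + 29)² - 1*17777071/149362470 = 5*(0 + 29)² - 17777071/149362470 = 5*29² - 17777071/149362470 = 5*841 - 17777071/149362470 = 4205 - 17777071/149362470 = 628051409279/149362470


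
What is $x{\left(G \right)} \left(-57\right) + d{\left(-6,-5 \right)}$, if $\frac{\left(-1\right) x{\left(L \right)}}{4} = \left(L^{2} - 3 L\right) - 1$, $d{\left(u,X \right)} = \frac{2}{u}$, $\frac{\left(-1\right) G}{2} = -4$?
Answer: $\frac{26675}{3} \approx 8891.7$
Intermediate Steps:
$G = 8$ ($G = \left(-2\right) \left(-4\right) = 8$)
$x{\left(L \right)} = 4 - 4 L^{2} + 12 L$ ($x{\left(L \right)} = - 4 \left(\left(L^{2} - 3 L\right) - 1\right) = - 4 \left(-1 + L^{2} - 3 L\right) = 4 - 4 L^{2} + 12 L$)
$x{\left(G \right)} \left(-57\right) + d{\left(-6,-5 \right)} = \left(4 - 4 \cdot 8^{2} + 12 \cdot 8\right) \left(-57\right) + \frac{2}{-6} = \left(4 - 256 + 96\right) \left(-57\right) + 2 \left(- \frac{1}{6}\right) = \left(4 - 256 + 96\right) \left(-57\right) - \frac{1}{3} = \left(-156\right) \left(-57\right) - \frac{1}{3} = 8892 - \frac{1}{3} = \frac{26675}{3}$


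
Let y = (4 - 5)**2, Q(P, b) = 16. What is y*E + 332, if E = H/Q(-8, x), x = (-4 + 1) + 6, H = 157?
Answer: 5469/16 ≈ 341.81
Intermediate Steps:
x = 3 (x = -3 + 6 = 3)
y = 1 (y = (-1)**2 = 1)
E = 157/16 ≈ 9.8125
y*E + 332 = 1*(157/16) + 332 = 157/16 + 332 = 5469/16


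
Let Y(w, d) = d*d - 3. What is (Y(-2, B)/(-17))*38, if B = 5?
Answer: -836/17 ≈ -49.176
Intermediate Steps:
Y(w, d) = -3 + d² (Y(w, d) = d² - 3 = -3 + d²)
(Y(-2, B)/(-17))*38 = ((-3 + 5²)/(-17))*38 = ((-3 + 25)*(-1/17))*38 = (22*(-1/17))*38 = -22/17*38 = -836/17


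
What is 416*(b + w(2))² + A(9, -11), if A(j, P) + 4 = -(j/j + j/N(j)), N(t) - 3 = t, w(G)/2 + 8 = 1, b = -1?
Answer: 374377/4 ≈ 93594.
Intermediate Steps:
w(G) = -14 (w(G) = -16 + 2*1 = -16 + 2 = -14)
N(t) = 3 + t
A(j, P) = -5 - j/(3 + j) (A(j, P) = -4 - (j/j + j/(3 + j)) = -4 - (1 + j/(3 + j)) = -4 + (-1 - j/(3 + j)) = -5 - j/(3 + j))
416*(b + w(2))² + A(9, -11) = 416*(-1 - 14)² + 3*(-5 - 2*9)/(3 + 9) = 416*(-15)² + 3*(-5 - 18)/12 = 416*225 + 3*(1/12)*(-23) = 93600 - 23/4 = 374377/4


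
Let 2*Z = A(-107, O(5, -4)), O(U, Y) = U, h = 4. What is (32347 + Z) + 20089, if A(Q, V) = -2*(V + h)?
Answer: 52427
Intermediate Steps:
A(Q, V) = -8 - 2*V (A(Q, V) = -2*(V + 4) = -2*(4 + V) = -8 - 2*V)
Z = -9 (Z = (-8 - 2*5)/2 = (-8 - 10)/2 = (½)*(-18) = -9)
(32347 + Z) + 20089 = (32347 - 9) + 20089 = 32338 + 20089 = 52427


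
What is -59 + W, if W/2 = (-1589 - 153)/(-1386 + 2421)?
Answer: -64549/1035 ≈ -62.366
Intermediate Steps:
W = -3484/1035 (W = 2*((-1589 - 153)/(-1386 + 2421)) = 2*(-1742/1035) = -3484/1035 ≈ -3.3662)
-59 + W = -59 - 3484/1035 = -64549/1035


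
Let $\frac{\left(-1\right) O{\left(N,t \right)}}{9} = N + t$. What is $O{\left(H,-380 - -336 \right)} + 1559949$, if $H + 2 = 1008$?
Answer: $1551291$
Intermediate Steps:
$H = 1006$ ($H = -2 + 1008 = 1006$)
$O{\left(N,t \right)} = - 9 N - 9 t$ ($O{\left(N,t \right)} = - 9 \left(N + t\right) = - 9 N - 9 t$)
$O{\left(H,-380 - -336 \right)} + 1559949 = \left(\left(-9\right) 1006 - 9 \left(-380 - -336\right)\right) + 1559949 = \left(-9054 - 9 \left(-380 + 336\right)\right) + 1559949 = \left(-9054 - -396\right) + 1559949 = \left(-9054 + 396\right) + 1559949 = -8658 + 1559949 = 1551291$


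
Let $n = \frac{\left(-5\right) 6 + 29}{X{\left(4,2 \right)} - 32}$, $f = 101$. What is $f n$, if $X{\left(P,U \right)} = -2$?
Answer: $\frac{101}{34} \approx 2.9706$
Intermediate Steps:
$n = \frac{1}{34}$ ($n = \frac{\left(-5\right) 6 + 29}{-2 - 32} = \frac{-30 + 29}{-34} = \left(-1\right) \left(- \frac{1}{34}\right) = \frac{1}{34} \approx 0.029412$)
$f n = 101 \cdot \frac{1}{34} = \frac{101}{34}$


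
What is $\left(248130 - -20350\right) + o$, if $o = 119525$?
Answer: $388005$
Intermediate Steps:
$\left(248130 - -20350\right) + o = \left(248130 - -20350\right) + 119525 = \left(248130 + 20350\right) + 119525 = 268480 + 119525 = 388005$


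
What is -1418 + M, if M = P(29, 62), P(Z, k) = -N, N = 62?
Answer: -1480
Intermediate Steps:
P(Z, k) = -62 (P(Z, k) = -1*62 = -62)
M = -62
-1418 + M = -1418 - 62 = -1480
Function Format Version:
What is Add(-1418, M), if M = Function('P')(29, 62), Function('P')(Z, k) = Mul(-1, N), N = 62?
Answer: -1480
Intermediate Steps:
Function('P')(Z, k) = -62 (Function('P')(Z, k) = Mul(-1, 62) = -62)
M = -62
Add(-1418, M) = Add(-1418, -62) = -1480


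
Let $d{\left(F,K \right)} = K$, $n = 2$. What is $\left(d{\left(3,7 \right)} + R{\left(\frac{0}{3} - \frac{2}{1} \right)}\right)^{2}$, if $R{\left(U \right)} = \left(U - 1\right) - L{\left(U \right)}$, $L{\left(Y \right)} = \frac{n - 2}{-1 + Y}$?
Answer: $16$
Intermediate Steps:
$L{\left(Y \right)} = 0$ ($L{\left(Y \right)} = \frac{2 - 2}{-1 + Y} = \frac{0}{-1 + Y} = 0$)
$R{\left(U \right)} = -1 + U$ ($R{\left(U \right)} = \left(U - 1\right) - 0 = \left(-1 + U\right) + 0 = -1 + U$)
$\left(d{\left(3,7 \right)} + R{\left(\frac{0}{3} - \frac{2}{1} \right)}\right)^{2} = \left(7 + \left(-1 + \left(\frac{0}{3} - \frac{2}{1}\right)\right)\right)^{2} = \left(7 + \left(-1 + \left(0 \cdot \frac{1}{3} - 2\right)\right)\right)^{2} = \left(7 + \left(-1 + \left(0 - 2\right)\right)\right)^{2} = \left(7 - 3\right)^{2} = 4^{2} = 16$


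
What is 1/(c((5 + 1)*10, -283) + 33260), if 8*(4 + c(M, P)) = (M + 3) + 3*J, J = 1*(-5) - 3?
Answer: 8/266087 ≈ 3.0065e-5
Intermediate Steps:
J = -8 (J = -5 - 3 = -8)
c(M, P) = -53/8 + M/8 (c(M, P) = -4 + ((M + 3) + 3*(-8))/8 = -4 + ((3 + M) - 24)/8 = -4 + (-21 + M)/8 = -4 + (-21/8 + M/8) = -53/8 + M/8)
1/(c((5 + 1)*10, -283) + 33260) = 1/((-53/8 + ((5 + 1)*10)/8) + 33260) = 1/((-53/8 + (6*10)/8) + 33260) = 1/((-53/8 + (⅛)*60) + 33260) = 1/((-53/8 + 15/2) + 33260) = 1/(7/8 + 33260) = 1/(266087/8) = 8/266087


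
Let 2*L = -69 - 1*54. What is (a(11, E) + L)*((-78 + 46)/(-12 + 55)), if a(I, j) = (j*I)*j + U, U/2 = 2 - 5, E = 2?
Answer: 752/43 ≈ 17.488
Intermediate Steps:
L = -123/2 (L = (-69 - 1*54)/2 = (-69 - 54)/2 = (1/2)*(-123) = -123/2 ≈ -61.500)
U = -6 (U = 2*(2 - 5) = 2*(-3) = -6)
a(I, j) = -6 + I*j**2 (a(I, j) = (j*I)*j - 6 = (I*j)*j - 6 = I*j**2 - 6 = -6 + I*j**2)
(a(11, E) + L)*((-78 + 46)/(-12 + 55)) = ((-6 + 11*2**2) - 123/2)*((-78 + 46)/(-12 + 55)) = ((-6 + 11*4) - 123/2)*(-32/43) = ((-6 + 44) - 123/2)*(-32*1/43) = (38 - 123/2)*(-32/43) = -47/2*(-32/43) = 752/43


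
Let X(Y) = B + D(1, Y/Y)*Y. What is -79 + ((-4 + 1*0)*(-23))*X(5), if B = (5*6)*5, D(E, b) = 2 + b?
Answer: 15101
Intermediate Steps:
B = 150 (B = 30*5 = 150)
X(Y) = 150 + 3*Y (X(Y) = 150 + (2 + Y/Y)*Y = 150 + (2 + 1)*Y = 150 + 3*Y)
-79 + ((-4 + 1*0)*(-23))*X(5) = -79 + ((-4 + 1*0)*(-23))*(150 + 3*5) = -79 + ((-4 + 0)*(-23))*(150 + 15) = -79 - 4*(-23)*165 = -79 + 92*165 = -79 + 15180 = 15101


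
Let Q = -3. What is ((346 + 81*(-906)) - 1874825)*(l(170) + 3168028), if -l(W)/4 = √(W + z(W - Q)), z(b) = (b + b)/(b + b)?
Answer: -6170890860220 + 23374380*√19 ≈ -6.1708e+12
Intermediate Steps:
z(b) = 1 (z(b) = (2*b)/((2*b)) = (2*b)*(1/(2*b)) = 1)
l(W) = -4*√(1 + W) (l(W) = -4*√(W + 1) = -4*√(1 + W))
((346 + 81*(-906)) - 1874825)*(l(170) + 3168028) = ((346 + 81*(-906)) - 1874825)*(-4*√(1 + 170) + 3168028) = ((346 - 73386) - 1874825)*(-12*√19 + 3168028) = (-73040 - 1874825)*(-12*√19 + 3168028) = -1947865*(-12*√19 + 3168028) = -1947865*(3168028 - 12*√19) = -6170890860220 + 23374380*√19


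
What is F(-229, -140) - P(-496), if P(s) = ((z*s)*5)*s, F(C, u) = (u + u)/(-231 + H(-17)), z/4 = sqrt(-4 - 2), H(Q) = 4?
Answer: 280/227 - 4920320*I*sqrt(6) ≈ 1.2335 - 1.2052e+7*I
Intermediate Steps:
z = 4*I*sqrt(6) (z = 4*sqrt(-4 - 2) = 4*sqrt(-6) = 4*(I*sqrt(6)) = 4*I*sqrt(6) ≈ 9.798*I)
F(C, u) = -2*u/227 (F(C, u) = (u + u)/(-231 + 4) = (2*u)/(-227) = (2*u)*(-1/227) = -2*u/227)
P(s) = 20*I*sqrt(6)*s**2 (P(s) = (((4*I*sqrt(6))*s)*5)*s = ((4*I*s*sqrt(6))*5)*s = (20*I*s*sqrt(6))*s = 20*I*sqrt(6)*s**2)
F(-229, -140) - P(-496) = -2/227*(-140) - 20*I*sqrt(6)*(-496)**2 = 280/227 - 20*I*sqrt(6)*246016 = 280/227 - 4920320*I*sqrt(6)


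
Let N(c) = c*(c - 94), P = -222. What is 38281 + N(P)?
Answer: 108433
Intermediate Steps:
N(c) = c*(-94 + c)
38281 + N(P) = 38281 - 222*(-94 - 222) = 38281 - 222*(-316) = 38281 + 70152 = 108433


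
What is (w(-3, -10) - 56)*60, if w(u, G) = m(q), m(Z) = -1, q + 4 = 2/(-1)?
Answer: -3420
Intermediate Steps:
q = -6 (q = -4 + 2/(-1) = -4 + 2*(-1) = -4 - 2 = -6)
w(u, G) = -1
(w(-3, -10) - 56)*60 = (-1 - 56)*60 = -57*60 = -3420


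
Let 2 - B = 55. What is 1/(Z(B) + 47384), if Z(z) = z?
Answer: 1/47331 ≈ 2.1128e-5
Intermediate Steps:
B = -53 (B = 2 - 1*55 = 2 - 55 = -53)
1/(Z(B) + 47384) = 1/(-53 + 47384) = 1/47331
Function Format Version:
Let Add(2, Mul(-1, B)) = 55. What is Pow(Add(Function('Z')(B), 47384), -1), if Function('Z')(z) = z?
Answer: Rational(1, 47331) ≈ 2.1128e-5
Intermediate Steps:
B = -53 (B = Add(2, Mul(-1, 55)) = Add(2, -55) = -53)
Pow(Add(Function('Z')(B), 47384), -1) = Pow(Add(-53, 47384), -1) = Pow(47331, -1) = Rational(1, 47331)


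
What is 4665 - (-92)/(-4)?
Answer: 4642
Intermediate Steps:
4665 - (-92)/(-4) = 4665 - (-1)*(-92)/4 = 4665 - 1*23 = 4665 - 23 = 4642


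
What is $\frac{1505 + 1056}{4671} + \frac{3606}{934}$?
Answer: $\frac{9617800}{2181357} \approx 4.4091$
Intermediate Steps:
$\frac{1505 + 1056}{4671} + \frac{3606}{934} = 2561 \cdot \frac{1}{4671} + 3606 \cdot \frac{1}{934} = \frac{2561}{4671} + \frac{1803}{467} = \frac{9617800}{2181357}$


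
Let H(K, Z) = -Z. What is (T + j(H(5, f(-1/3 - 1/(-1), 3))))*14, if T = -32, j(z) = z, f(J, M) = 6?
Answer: -532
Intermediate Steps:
(T + j(H(5, f(-1/3 - 1/(-1), 3))))*14 = (-32 - 1*6)*14 = (-32 - 6)*14 = -38*14 = -532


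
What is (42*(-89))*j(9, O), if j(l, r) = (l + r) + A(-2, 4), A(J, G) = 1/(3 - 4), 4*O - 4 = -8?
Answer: -26166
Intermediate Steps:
O = -1 (O = 1 + (¼)*(-8) = 1 - 2 = -1)
A(J, G) = -1 (A(J, G) = 1/(-1) = -1)
j(l, r) = -1 + l + r (j(l, r) = (l + r) - 1 = -1 + l + r)
(42*(-89))*j(9, O) = (42*(-89))*(-1 + 9 - 1) = -3738*7 = -26166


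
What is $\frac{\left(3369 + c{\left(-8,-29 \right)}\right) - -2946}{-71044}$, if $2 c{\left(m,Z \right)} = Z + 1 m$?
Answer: $- \frac{12593}{142088} \approx -0.088628$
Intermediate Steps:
$c{\left(m,Z \right)} = \frac{Z}{2} + \frac{m}{2}$ ($c{\left(m,Z \right)} = \frac{Z + 1 m}{2} = \frac{Z + m}{2} = \frac{Z}{2} + \frac{m}{2}$)
$\frac{\left(3369 + c{\left(-8,-29 \right)}\right) - -2946}{-71044} = \frac{\left(3369 + \left(\frac{1}{2} \left(-29\right) + \frac{1}{2} \left(-8\right)\right)\right) - -2946}{-71044} = \left(\left(3369 - \frac{37}{2}\right) + \left(-12415 + 15361\right)\right) \left(- \frac{1}{71044}\right) = \left(\left(3369 - \frac{37}{2}\right) + 2946\right) \left(- \frac{1}{71044}\right) = \left(\frac{6701}{2} + 2946\right) \left(- \frac{1}{71044}\right) = \frac{12593}{2} \left(- \frac{1}{71044}\right) = - \frac{12593}{142088}$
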